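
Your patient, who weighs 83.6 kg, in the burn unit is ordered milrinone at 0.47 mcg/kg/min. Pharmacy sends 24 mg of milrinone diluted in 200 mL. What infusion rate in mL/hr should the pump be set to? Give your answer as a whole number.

Dose = 0.47 mcg/kg/min × 83.6 kg = 39.292 mcg/min
39.292 mcg/min × 60 min/hr = 2357.52 mcg/hr
Concentration = 24 mg ÷ 200 mL = 0.12 mg/mL = 120 mcg/mL
Rate = 2357.52 mcg/hr ÷ 120 mcg/mL = 19.646 mL/hr

20 mL/hr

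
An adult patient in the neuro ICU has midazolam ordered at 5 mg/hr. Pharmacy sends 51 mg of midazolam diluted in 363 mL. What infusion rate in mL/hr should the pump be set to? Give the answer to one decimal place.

35.6 mL/hr

Concentration = 51 mg ÷ 363 mL = 0.1404959 mg/mL
Rate = 5 mg/hr ÷ 0.1404959 mg/mL = 35.58824 mL/hr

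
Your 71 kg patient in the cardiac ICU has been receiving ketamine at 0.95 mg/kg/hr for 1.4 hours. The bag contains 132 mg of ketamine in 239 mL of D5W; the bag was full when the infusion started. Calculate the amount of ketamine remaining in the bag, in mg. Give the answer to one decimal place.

37.6 mg

Dose = 0.95 mg/kg/hr × 71 kg = 67.45 mg/hr
Concentration = 132 mg ÷ 239 mL = 0.5523013 mg/mL
Rate = 67.45 mg/hr ÷ 0.5523013 mg/mL = 122.1254 mL/hr
Volume infused = 122.1254 mL/hr × 1.4 hr = 170.9755 mL
Volume remaining = 239 − 170.9755 = 68.02447 mL
Drug remaining = 68.02447 mL × 0.5523013 mg/mL = 37.57 mg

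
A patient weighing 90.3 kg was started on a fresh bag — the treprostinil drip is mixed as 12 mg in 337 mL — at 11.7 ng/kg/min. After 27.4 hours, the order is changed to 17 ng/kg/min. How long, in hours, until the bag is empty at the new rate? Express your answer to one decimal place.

Initial rate:
Dose = 11.7 ng/kg/min × 90.3 kg = 1056.51 ng/min
1056.51 ng/min × 60 min/hr = 63390.6 ng/hr
Concentration = 12 mg ÷ 337 mL = 0.03560831 mg/mL = 35608.31 ng/mL
Rate = 63390.6 ng/hr ÷ 35608.31 ng/mL = 1.780219 mL/hr
Volume infused so far = 1.780219 mL/hr × 27.4 hr = 48.77801 mL
Volume remaining = 337 − 48.77801 = 288.222 mL
New rate:
Dose = 17 ng/kg/min × 90.3 kg = 1535.1 ng/min
1535.1 ng/min × 60 min/hr = 92106 ng/hr
Rate = 92106 ng/hr ÷ 35608.31 ng/mL = 2.586644 mL/hr
Time remaining = 288.222 mL ÷ 2.586644 mL/hr = 111.427 hr

111.4 hours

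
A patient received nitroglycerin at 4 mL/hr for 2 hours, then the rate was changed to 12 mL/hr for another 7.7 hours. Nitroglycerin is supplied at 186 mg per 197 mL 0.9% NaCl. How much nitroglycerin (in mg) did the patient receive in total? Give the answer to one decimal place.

Concentration = 186 mg ÷ 197 mL = 0.9441624 mg/mL
Stage 1: 4 mL/hr × 2 hr = 8 mL → 8 mL × 0.9441624 mg/mL = 7.553299 mg
Stage 2: 12 mL/hr × 7.7 hr = 92.4 mL → 92.4 mL × 0.9441624 mg/mL = 87.24061 mg
Total = 7.553299 + 87.24061 = 94.79391 mg

94.8 mg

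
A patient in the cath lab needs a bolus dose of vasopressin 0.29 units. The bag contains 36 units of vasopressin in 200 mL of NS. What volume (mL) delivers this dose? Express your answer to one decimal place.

1.6 mL

Concentration = 36 units ÷ 200 mL = 0.18 units/mL
Volume = 0.29 units ÷ 0.18 units/mL = 1.611111 mL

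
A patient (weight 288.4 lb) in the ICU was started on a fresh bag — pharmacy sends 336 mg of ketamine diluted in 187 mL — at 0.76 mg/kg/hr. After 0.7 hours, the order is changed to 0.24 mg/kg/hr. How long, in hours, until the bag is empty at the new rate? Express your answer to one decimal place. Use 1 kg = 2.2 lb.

8.5 hours

Initial rate:
Weight = 288.4 lb ÷ 2.2 lb/kg = 131.0909 kg
Dose = 0.76 mg/kg/hr × 131.0909 kg = 99.62909 mg/hr
Concentration = 336 mg ÷ 187 mL = 1.796791 mg/mL
Rate = 99.62909 mg/hr ÷ 1.796791 mg/mL = 55.44833 mL/hr
Volume infused so far = 55.44833 mL/hr × 0.7 hr = 38.81383 mL
Volume remaining = 187 − 38.81383 = 148.1862 mL
New rate:
Dose = 0.24 mg/kg/hr × 131.0909 kg = 31.46182 mg/hr
Rate = 31.46182 mg/hr ÷ 1.796791 mg/mL = 17.51 mL/hr
Time remaining = 148.1862 mL ÷ 17.51 mL/hr = 8.462945 hr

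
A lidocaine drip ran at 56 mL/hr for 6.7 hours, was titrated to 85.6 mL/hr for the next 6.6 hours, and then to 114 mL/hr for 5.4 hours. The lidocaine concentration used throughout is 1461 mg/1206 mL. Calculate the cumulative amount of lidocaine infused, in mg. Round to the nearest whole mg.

1885 mg

Concentration = 1461 mg ÷ 1206 mL = 1.211443 mg/mL
Stage 1: 56 mL/hr × 6.7 hr = 375.2 mL → 375.2 mL × 1.211443 mg/mL = 454.5333 mg
Stage 2: 85.6 mL/hr × 6.6 hr = 564.96 mL → 564.96 mL × 1.211443 mg/mL = 684.4167 mg
Stage 3: 114 mL/hr × 5.4 hr = 615.6 mL → 615.6 mL × 1.211443 mg/mL = 745.7642 mg
Total = 454.5333 + 684.4167 + 745.7642 = 1884.714 mg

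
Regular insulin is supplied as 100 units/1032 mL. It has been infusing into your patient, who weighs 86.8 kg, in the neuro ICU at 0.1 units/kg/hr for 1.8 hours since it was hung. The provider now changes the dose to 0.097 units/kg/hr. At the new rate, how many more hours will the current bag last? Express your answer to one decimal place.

Initial rate:
Dose = 0.1 units/kg/hr × 86.8 kg = 8.68 units/hr
Concentration = 100 units ÷ 1032 mL = 0.09689922 units/mL
Rate = 8.68 units/hr ÷ 0.09689922 units/mL = 89.5776 mL/hr
Volume infused so far = 89.5776 mL/hr × 1.8 hr = 161.2397 mL
Volume remaining = 1032 − 161.2397 = 870.7603 mL
New rate:
Dose = 0.097 units/kg/hr × 86.8 kg = 8.4196 units/hr
Rate = 8.4196 units/hr ÷ 0.09689922 units/mL = 86.89027 mL/hr
Time remaining = 870.7603 mL ÷ 86.89027 mL/hr = 10.02138 hr

10.0 hours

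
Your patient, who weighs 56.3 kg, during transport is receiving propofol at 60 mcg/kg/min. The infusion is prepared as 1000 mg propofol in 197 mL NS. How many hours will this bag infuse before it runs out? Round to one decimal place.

Dose = 60 mcg/kg/min × 56.3 kg = 3378 mcg/min
3378 mcg/min × 60 min/hr = 202680 mcg/hr
Concentration = 1000 mg ÷ 197 mL = 5.076142 mg/mL = 5076.142 mcg/mL
Rate = 202680 mcg/hr ÷ 5076.142 mcg/mL = 39.92796 mL/hr
Duration = 197 mL ÷ 39.92796 mL/hr = 4.933886 hr

4.9 hours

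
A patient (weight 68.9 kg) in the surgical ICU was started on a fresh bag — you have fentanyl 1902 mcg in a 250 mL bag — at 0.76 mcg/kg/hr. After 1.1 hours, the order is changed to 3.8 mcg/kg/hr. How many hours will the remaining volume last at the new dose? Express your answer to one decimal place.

Initial rate:
Dose = 0.76 mcg/kg/hr × 68.9 kg = 52.364 mcg/hr
Concentration = 1902 mcg ÷ 250 mL = 7.608 mcg/mL
Rate = 52.364 mcg/hr ÷ 7.608 mcg/mL = 6.882755 mL/hr
Volume infused so far = 6.882755 mL/hr × 1.1 hr = 7.57103 mL
Volume remaining = 250 − 7.57103 = 242.429 mL
New rate:
Dose = 3.8 mcg/kg/hr × 68.9 kg = 261.82 mcg/hr
Rate = 261.82 mcg/hr ÷ 7.608 mcg/mL = 34.41377 mL/hr
Time remaining = 242.429 mL ÷ 34.41377 mL/hr = 7.044533 hr

7.0 hours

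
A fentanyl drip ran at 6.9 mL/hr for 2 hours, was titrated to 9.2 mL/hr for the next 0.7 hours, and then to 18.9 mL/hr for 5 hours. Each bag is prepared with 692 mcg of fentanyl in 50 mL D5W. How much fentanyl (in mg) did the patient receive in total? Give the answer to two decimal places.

1.59 mg

Concentration = 692 mcg ÷ 50 mL = 13.84 mcg/mL
Stage 1: 6.9 mL/hr × 2 hr = 13.8 mL → 13.8 mL × 13.84 mcg/mL = 190.992 mcg
Stage 2: 9.2 mL/hr × 0.7 hr = 6.44 mL → 6.44 mL × 13.84 mcg/mL = 89.1296 mcg
Stage 3: 18.9 mL/hr × 5 hr = 94.5 mL → 94.5 mL × 13.84 mcg/mL = 1307.88 mcg
Total = 190.992 + 89.1296 + 1307.88 = 1588.002 mcg = 1.588002 mg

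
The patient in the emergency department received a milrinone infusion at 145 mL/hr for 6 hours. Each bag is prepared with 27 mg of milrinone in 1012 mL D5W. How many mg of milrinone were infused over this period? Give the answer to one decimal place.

23.2 mg

Concentration = 27 mg ÷ 1012 mL = 0.02667984 mg/mL = 26.67984 mcg/mL
Drug rate = 145 mL/hr × 26.67984 mcg/mL = 3868.577 mcg/hr
Total = 3868.577 mcg/hr × 6 hr = 23211.46 mcg = 23.21146 mg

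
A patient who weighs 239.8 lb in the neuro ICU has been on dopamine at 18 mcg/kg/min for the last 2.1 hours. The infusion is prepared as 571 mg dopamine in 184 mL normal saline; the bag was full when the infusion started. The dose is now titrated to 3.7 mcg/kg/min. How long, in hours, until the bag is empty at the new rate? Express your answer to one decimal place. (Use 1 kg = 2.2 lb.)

13.4 hours

Initial rate:
Weight = 239.8 lb ÷ 2.2 lb/kg = 109 kg
Dose = 18 mcg/kg/min × 109 kg = 1962 mcg/min
1962 mcg/min × 60 min/hr = 117720 mcg/hr
Concentration = 571 mg ÷ 184 mL = 3.103261 mg/mL = 3103.261 mcg/mL
Rate = 117720 mcg/hr ÷ 3103.261 mcg/mL = 37.93429 mL/hr
Volume infused so far = 37.93429 mL/hr × 2.1 hr = 79.66201 mL
Volume remaining = 184 − 79.66201 = 104.338 mL
New rate:
Dose = 3.7 mcg/kg/min × 109 kg = 403.3 mcg/min
403.3 mcg/min × 60 min/hr = 24198 mcg/hr
Rate = 24198 mcg/hr ÷ 3103.261 mcg/mL = 7.797604 mL/hr
Time remaining = 104.338 mL ÷ 7.797604 mL/hr = 13.38078 hr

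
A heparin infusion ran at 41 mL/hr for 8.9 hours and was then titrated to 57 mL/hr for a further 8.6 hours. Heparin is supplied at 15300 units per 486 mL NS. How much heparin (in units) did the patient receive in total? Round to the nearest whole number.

Concentration = 15300 units ÷ 486 mL = 31.48148 units/mL
Stage 1: 41 mL/hr × 8.9 hr = 364.9 mL → 364.9 mL × 31.48148 units/mL = 11487.59 units
Stage 2: 57 mL/hr × 8.6 hr = 490.2 mL → 490.2 mL × 31.48148 units/mL = 15432.22 units
Total = 11487.59 + 15432.22 = 26919.81 units

26920 units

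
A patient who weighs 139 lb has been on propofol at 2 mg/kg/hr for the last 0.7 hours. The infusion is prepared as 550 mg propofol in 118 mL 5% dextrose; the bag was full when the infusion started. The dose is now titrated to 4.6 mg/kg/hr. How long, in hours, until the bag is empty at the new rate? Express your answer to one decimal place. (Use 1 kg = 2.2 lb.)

1.6 hours

Initial rate:
Weight = 139 lb ÷ 2.2 lb/kg = 63.18182 kg
Dose = 2 mg/kg/hr × 63.18182 kg = 126.3636 mg/hr
Concentration = 550 mg ÷ 118 mL = 4.661017 mg/mL
Rate = 126.3636 mg/hr ÷ 4.661017 mg/mL = 27.11074 mL/hr
Volume infused so far = 27.11074 mL/hr × 0.7 hr = 18.97752 mL
Volume remaining = 118 − 18.97752 = 99.02248 mL
New rate:
Dose = 4.6 mg/kg/hr × 63.18182 kg = 290.6364 mg/hr
Rate = 290.6364 mg/hr ÷ 4.661017 mg/mL = 62.35471 mL/hr
Time remaining = 99.02248 mL ÷ 62.35471 mL/hr = 1.588051 hr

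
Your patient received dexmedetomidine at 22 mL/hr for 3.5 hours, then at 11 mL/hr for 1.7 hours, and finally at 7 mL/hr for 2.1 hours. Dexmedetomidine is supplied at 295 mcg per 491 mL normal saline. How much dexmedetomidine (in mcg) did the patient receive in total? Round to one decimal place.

66.3 mcg

Concentration = 295 mcg ÷ 491 mL = 0.6008147 mcg/mL
Stage 1: 22 mL/hr × 3.5 hr = 77 mL → 77 mL × 0.6008147 mcg/mL = 46.26273 mcg
Stage 2: 11 mL/hr × 1.7 hr = 18.7 mL → 18.7 mL × 0.6008147 mcg/mL = 11.23523 mcg
Stage 3: 7 mL/hr × 2.1 hr = 14.7 mL → 14.7 mL × 0.6008147 mcg/mL = 8.831976 mcg
Total = 46.26273 + 11.23523 + 8.831976 = 66.32994 mcg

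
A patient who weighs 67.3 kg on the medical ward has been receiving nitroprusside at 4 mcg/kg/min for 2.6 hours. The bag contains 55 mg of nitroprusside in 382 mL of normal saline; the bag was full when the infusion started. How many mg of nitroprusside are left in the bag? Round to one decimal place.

Dose = 4 mcg/kg/min × 67.3 kg = 269.2 mcg/min
269.2 mcg/min × 60 min/hr = 16152 mcg/hr
Concentration = 55 mg ÷ 382 mL = 0.1439791 mg/mL = 143.9791 mcg/mL
Rate = 16152 mcg/hr ÷ 143.9791 mcg/mL = 112.183 mL/hr
Volume infused = 112.183 mL/hr × 2.6 hr = 291.6758 mL
Volume remaining = 382 − 291.6758 = 90.32425 mL
Drug remaining = 90.32425 mL × 143.9791 mcg/mL = 13004.8 mcg = 13.0048 mg

13.0 mg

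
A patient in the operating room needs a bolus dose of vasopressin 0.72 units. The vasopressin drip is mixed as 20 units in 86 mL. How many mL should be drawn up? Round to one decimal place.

Concentration = 20 units ÷ 86 mL = 0.2325581 units/mL
Volume = 0.72 units ÷ 0.2325581 units/mL = 3.096 mL

3.1 mL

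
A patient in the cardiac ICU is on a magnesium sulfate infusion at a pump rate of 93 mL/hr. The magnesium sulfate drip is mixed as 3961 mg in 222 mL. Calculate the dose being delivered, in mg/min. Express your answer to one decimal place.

Concentration = 3961 mg ÷ 222 mL = 17.84234 mg/mL
Drug rate = 93 mL/hr × 17.84234 mg/mL = 1659.338 mg/hr
1659.338 mg/hr ÷ 60 min/hr = 27.65563 mg/min

27.7 mg/min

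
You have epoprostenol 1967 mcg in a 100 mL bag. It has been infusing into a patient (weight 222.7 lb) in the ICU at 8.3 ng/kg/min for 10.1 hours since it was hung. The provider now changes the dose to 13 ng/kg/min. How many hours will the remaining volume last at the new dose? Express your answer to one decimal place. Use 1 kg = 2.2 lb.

Initial rate:
Weight = 222.7 lb ÷ 2.2 lb/kg = 101.2273 kg
Dose = 8.3 ng/kg/min × 101.2273 kg = 840.1864 ng/min
840.1864 ng/min × 60 min/hr = 50411.18 ng/hr
Concentration = 1967 mcg ÷ 100 mL = 19.67 mcg/mL = 19670 ng/mL
Rate = 50411.18 ng/hr ÷ 19670 ng/mL = 2.562846 mL/hr
Volume infused so far = 2.562846 mL/hr × 10.1 hr = 25.88475 mL
Volume remaining = 100 − 25.88475 = 74.11525 mL
New rate:
Dose = 13 ng/kg/min × 101.2273 kg = 1315.955 ng/min
1315.955 ng/min × 60 min/hr = 78957.27 ng/hr
Rate = 78957.27 ng/hr ÷ 19670 ng/mL = 4.014096 mL/hr
Time remaining = 74.11525 mL ÷ 4.014096 mL/hr = 18.46375 hr

18.5 hours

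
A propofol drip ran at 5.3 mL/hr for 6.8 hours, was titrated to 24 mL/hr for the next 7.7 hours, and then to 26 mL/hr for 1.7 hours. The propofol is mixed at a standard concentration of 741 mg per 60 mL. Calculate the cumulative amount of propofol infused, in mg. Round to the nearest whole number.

Concentration = 741 mg ÷ 60 mL = 12.35 mg/mL
Stage 1: 5.3 mL/hr × 6.8 hr = 36.04 mL → 36.04 mL × 12.35 mg/mL = 445.094 mg
Stage 2: 24 mL/hr × 7.7 hr = 184.8 mL → 184.8 mL × 12.35 mg/mL = 2282.28 mg
Stage 3: 26 mL/hr × 1.7 hr = 44.2 mL → 44.2 mL × 12.35 mg/mL = 545.87 mg
Total = 445.094 + 2282.28 + 545.87 = 3273.244 mg

3273 mg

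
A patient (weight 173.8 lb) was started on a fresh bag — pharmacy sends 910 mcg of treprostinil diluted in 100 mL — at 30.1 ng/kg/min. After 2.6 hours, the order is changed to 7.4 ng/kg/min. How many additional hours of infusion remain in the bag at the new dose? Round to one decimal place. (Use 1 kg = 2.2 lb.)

Initial rate:
Weight = 173.8 lb ÷ 2.2 lb/kg = 79 kg
Dose = 30.1 ng/kg/min × 79 kg = 2377.9 ng/min
2377.9 ng/min × 60 min/hr = 142674 ng/hr
Concentration = 910 mcg ÷ 100 mL = 9.1 mcg/mL = 9100 ng/mL
Rate = 142674 ng/hr ÷ 9100 ng/mL = 15.67846 mL/hr
Volume infused so far = 15.67846 mL/hr × 2.6 hr = 40.764 mL
Volume remaining = 100 − 40.764 = 59.236 mL
New rate:
Dose = 7.4 ng/kg/min × 79 kg = 584.6 ng/min
584.6 ng/min × 60 min/hr = 35076 ng/hr
Rate = 35076 ng/hr ÷ 9100 ng/mL = 3.854505 mL/hr
Time remaining = 59.236 mL ÷ 3.854505 mL/hr = 15.36799 hr

15.4 hours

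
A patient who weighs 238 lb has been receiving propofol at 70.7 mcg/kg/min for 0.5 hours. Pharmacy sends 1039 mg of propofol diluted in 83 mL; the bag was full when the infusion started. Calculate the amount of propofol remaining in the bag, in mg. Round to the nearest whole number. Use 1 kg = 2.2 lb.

Weight = 238 lb ÷ 2.2 lb/kg = 108.1818 kg
Dose = 70.7 mcg/kg/min × 108.1818 kg = 7648.455 mcg/min
7648.455 mcg/min × 60 min/hr = 458907.3 mcg/hr
Concentration = 1039 mg ÷ 83 mL = 12.51807 mg/mL = 12518.07 mcg/mL
Rate = 458907.3 mcg/hr ÷ 12518.07 mcg/mL = 36.65958 mL/hr
Volume infused = 36.65958 mL/hr × 0.5 hr = 18.32979 mL
Volume remaining = 83 − 18.32979 = 64.67021 mL
Drug remaining = 64.67021 mL × 12518.07 mcg/mL = 809546.4 mcg = 809.5464 mg

810 mg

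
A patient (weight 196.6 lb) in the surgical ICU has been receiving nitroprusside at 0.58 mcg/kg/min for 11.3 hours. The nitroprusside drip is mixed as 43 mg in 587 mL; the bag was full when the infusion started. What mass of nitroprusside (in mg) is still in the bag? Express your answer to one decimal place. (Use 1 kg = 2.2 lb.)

Weight = 196.6 lb ÷ 2.2 lb/kg = 89.36364 kg
Dose = 0.58 mcg/kg/min × 89.36364 kg = 51.83091 mcg/min
51.83091 mcg/min × 60 min/hr = 3109.855 mcg/hr
Concentration = 43 mg ÷ 587 mL = 0.07325383 mg/mL = 73.25383 mcg/mL
Rate = 3109.855 mcg/hr ÷ 73.25383 mcg/mL = 42.45313 mL/hr
Volume infused = 42.45313 mL/hr × 11.3 hr = 479.7204 mL
Volume remaining = 587 − 479.7204 = 107.2796 mL
Drug remaining = 107.2796 mL × 73.25383 mcg/mL = 7858.644 mcg = 7.858644 mg

7.9 mg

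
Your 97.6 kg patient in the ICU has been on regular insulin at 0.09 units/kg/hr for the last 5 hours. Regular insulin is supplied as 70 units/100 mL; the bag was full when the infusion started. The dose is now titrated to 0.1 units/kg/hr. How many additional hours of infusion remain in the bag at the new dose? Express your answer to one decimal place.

2.7 hours

Initial rate:
Dose = 0.09 units/kg/hr × 97.6 kg = 8.784 units/hr
Concentration = 70 units ÷ 100 mL = 0.7 units/mL
Rate = 8.784 units/hr ÷ 0.7 units/mL = 12.54857 mL/hr
Volume infused so far = 12.54857 mL/hr × 5 hr = 62.74286 mL
Volume remaining = 100 − 62.74286 = 37.25714 mL
New rate:
Dose = 0.1 units/kg/hr × 97.6 kg = 9.76 units/hr
Rate = 9.76 units/hr ÷ 0.7 units/mL = 13.94286 mL/hr
Time remaining = 37.25714 mL ÷ 13.94286 mL/hr = 2.672131 hr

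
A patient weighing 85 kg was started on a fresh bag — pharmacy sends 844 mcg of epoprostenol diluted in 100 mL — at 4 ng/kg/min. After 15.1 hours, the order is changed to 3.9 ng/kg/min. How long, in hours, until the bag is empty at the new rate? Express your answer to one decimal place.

26.9 hours

Initial rate:
Dose = 4 ng/kg/min × 85 kg = 340 ng/min
340 ng/min × 60 min/hr = 20400 ng/hr
Concentration = 844 mcg ÷ 100 mL = 8.44 mcg/mL = 8440 ng/mL
Rate = 20400 ng/hr ÷ 8440 ng/mL = 2.417062 mL/hr
Volume infused so far = 2.417062 mL/hr × 15.1 hr = 36.49763 mL
Volume remaining = 100 − 36.49763 = 63.50237 mL
New rate:
Dose = 3.9 ng/kg/min × 85 kg = 331.5 ng/min
331.5 ng/min × 60 min/hr = 19890 ng/hr
Rate = 19890 ng/hr ÷ 8440 ng/mL = 2.356635 mL/hr
Time remaining = 63.50237 mL ÷ 2.356635 mL/hr = 26.9462 hr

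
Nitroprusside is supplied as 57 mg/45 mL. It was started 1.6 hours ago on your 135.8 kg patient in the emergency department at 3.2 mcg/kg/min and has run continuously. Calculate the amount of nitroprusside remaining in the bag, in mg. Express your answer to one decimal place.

15.3 mg

Dose = 3.2 mcg/kg/min × 135.8 kg = 434.56 mcg/min
434.56 mcg/min × 60 min/hr = 26073.6 mcg/hr
Concentration = 57 mg ÷ 45 mL = 1.266667 mg/mL = 1266.667 mcg/mL
Rate = 26073.6 mcg/hr ÷ 1266.667 mcg/mL = 20.58442 mL/hr
Volume infused = 20.58442 mL/hr × 1.6 hr = 32.93507 mL
Volume remaining = 45 − 32.93507 = 12.06493 mL
Drug remaining = 12.06493 mL × 1266.667 mcg/mL = 15282.24 mcg = 15.28224 mg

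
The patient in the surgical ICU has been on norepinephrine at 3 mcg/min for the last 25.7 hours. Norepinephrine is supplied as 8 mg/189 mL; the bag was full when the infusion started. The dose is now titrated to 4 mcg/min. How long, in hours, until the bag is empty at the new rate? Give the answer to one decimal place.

14.1 hours

Initial rate:
3 mcg/min × 60 min/hr = 180 mcg/hr
Concentration = 8 mg ÷ 189 mL = 0.04232804 mg/mL = 42.32804 mcg/mL
Rate = 180 mcg/hr ÷ 42.32804 mcg/mL = 4.2525 mL/hr
Volume infused so far = 4.2525 mL/hr × 25.7 hr = 109.2892 mL
Volume remaining = 189 − 109.2892 = 79.71075 mL
New rate:
4 mcg/min × 60 min/hr = 240 mcg/hr
Rate = 240 mcg/hr ÷ 42.32804 mcg/mL = 5.67 mL/hr
Time remaining = 79.71075 mL ÷ 5.67 mL/hr = 14.05833 hr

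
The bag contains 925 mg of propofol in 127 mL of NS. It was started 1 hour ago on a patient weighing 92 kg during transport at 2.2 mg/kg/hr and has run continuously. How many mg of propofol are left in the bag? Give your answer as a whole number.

Dose = 2.2 mg/kg/hr × 92 kg = 202.4 mg/hr
Concentration = 925 mg ÷ 127 mL = 7.283465 mg/mL
Rate = 202.4 mg/hr ÷ 7.283465 mg/mL = 27.78897 mL/hr
Volume infused = 27.78897 mL/hr × 1 hr = 27.78897 mL
Volume remaining = 127 − 27.78897 = 99.21103 mL
Drug remaining = 99.21103 mL × 7.283465 mg/mL = 722.6 mg

723 mg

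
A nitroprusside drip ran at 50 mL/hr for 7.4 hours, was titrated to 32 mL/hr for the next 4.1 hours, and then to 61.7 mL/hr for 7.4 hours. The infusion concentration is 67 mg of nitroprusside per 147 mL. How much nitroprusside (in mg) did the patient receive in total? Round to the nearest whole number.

437 mg

Concentration = 67 mg ÷ 147 mL = 0.4557823 mg/mL
Stage 1: 50 mL/hr × 7.4 hr = 370 mL → 370 mL × 0.4557823 mg/mL = 168.6395 mg
Stage 2: 32 mL/hr × 4.1 hr = 131.2 mL → 131.2 mL × 0.4557823 mg/mL = 59.79864 mg
Stage 3: 61.7 mL/hr × 7.4 hr = 456.58 mL → 456.58 mL × 0.4557823 mg/mL = 208.1011 mg
Total = 168.6395 + 59.79864 + 208.1011 = 436.5392 mg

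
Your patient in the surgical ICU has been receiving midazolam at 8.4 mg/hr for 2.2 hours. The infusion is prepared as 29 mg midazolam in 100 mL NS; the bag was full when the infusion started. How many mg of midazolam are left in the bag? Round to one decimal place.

10.5 mg

Concentration = 29 mg ÷ 100 mL = 0.29 mg/mL
Rate = 8.4 mg/hr ÷ 0.29 mg/mL = 28.96552 mL/hr
Volume infused = 28.96552 mL/hr × 2.2 hr = 63.72414 mL
Volume remaining = 100 − 63.72414 = 36.27586 mL
Drug remaining = 36.27586 mL × 0.29 mg/mL = 10.52 mg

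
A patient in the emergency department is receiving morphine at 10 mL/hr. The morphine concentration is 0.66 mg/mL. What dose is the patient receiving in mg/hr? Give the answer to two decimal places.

Drug rate = 10 mL/hr × 0.66 mg/mL = 6.6 mg/hr

6.60 mg/hr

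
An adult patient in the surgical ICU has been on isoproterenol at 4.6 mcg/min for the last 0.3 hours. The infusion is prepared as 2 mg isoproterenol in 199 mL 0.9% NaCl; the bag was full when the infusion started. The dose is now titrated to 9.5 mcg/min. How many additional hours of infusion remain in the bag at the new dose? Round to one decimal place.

3.4 hours

Initial rate:
4.6 mcg/min × 60 min/hr = 276 mcg/hr
Concentration = 2 mg ÷ 199 mL = 0.01005025 mg/mL = 10.05025 mcg/mL
Rate = 276 mcg/hr ÷ 10.05025 mcg/mL = 27.462 mL/hr
Volume infused so far = 27.462 mL/hr × 0.3 hr = 8.2386 mL
Volume remaining = 199 − 8.2386 = 190.7614 mL
New rate:
9.5 mcg/min × 60 min/hr = 570 mcg/hr
Rate = 570 mcg/hr ÷ 10.05025 mcg/mL = 56.715 mL/hr
Time remaining = 190.7614 mL ÷ 56.715 mL/hr = 3.363509 hr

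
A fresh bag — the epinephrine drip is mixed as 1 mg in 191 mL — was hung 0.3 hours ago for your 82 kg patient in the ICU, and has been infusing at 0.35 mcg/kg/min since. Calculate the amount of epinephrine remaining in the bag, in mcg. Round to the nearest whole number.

Dose = 0.35 mcg/kg/min × 82 kg = 28.7 mcg/min
28.7 mcg/min × 60 min/hr = 1722 mcg/hr
Concentration = 1 mg ÷ 191 mL = 0.005235602 mg/mL = 5.235602 mcg/mL
Rate = 1722 mcg/hr ÷ 5.235602 mcg/mL = 328.902 mL/hr
Volume infused = 328.902 mL/hr × 0.3 hr = 98.6706 mL
Volume remaining = 191 − 98.6706 = 92.3294 mL
Drug remaining = 92.3294 mL × 5.235602 mcg/mL = 483.4 mcg

483 mcg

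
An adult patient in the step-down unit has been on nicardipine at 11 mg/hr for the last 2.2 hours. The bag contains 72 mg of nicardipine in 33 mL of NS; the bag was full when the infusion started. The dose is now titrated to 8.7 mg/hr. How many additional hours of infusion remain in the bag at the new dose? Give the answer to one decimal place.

5.5 hours

Initial rate:
Concentration = 72 mg ÷ 33 mL = 2.181818 mg/mL
Rate = 11 mg/hr ÷ 2.181818 mg/mL = 5.041667 mL/hr
Volume infused so far = 5.041667 mL/hr × 2.2 hr = 11.09167 mL
Volume remaining = 33 − 11.09167 = 21.90833 mL
New rate:
Rate = 8.7 mg/hr ÷ 2.181818 mg/mL = 3.9875 mL/hr
Time remaining = 21.90833 mL ÷ 3.9875 mL/hr = 5.494253 hr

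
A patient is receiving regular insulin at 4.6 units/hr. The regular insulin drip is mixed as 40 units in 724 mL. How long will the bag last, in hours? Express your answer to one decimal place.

8.7 hours

Concentration = 40 units ÷ 724 mL = 0.05524862 units/mL
Rate = 4.6 units/hr ÷ 0.05524862 units/mL = 83.26 mL/hr
Duration = 724 mL ÷ 83.26 mL/hr = 8.695652 hr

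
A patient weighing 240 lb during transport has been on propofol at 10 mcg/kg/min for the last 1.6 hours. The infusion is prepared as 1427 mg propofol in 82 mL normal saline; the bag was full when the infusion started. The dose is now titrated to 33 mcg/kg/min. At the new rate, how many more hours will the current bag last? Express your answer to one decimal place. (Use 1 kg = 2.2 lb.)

6.1 hours

Initial rate:
Weight = 240 lb ÷ 2.2 lb/kg = 109.0909 kg
Dose = 10 mcg/kg/min × 109.0909 kg = 1090.909 mcg/min
1090.909 mcg/min × 60 min/hr = 65454.55 mcg/hr
Concentration = 1427 mg ÷ 82 mL = 17.40244 mg/mL = 17402.44 mcg/mL
Rate = 65454.55 mcg/hr ÷ 17402.44 mcg/mL = 3.761228 mL/hr
Volume infused so far = 3.761228 mL/hr × 1.6 hr = 6.017965 mL
Volume remaining = 82 − 6.017965 = 75.98203 mL
New rate:
Dose = 33 mcg/kg/min × 109.0909 kg = 3600 mcg/min
3600 mcg/min × 60 min/hr = 216000 mcg/hr
Rate = 216000 mcg/hr ÷ 17402.44 mcg/mL = 12.41205 mL/hr
Time remaining = 75.98203 mL ÷ 12.41205 mL/hr = 6.121633 hr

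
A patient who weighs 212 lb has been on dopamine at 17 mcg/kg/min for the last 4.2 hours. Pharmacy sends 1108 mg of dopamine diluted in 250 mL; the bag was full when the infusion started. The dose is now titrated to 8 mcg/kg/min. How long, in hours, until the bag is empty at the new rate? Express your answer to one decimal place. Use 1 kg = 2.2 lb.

15.0 hours

Initial rate:
Weight = 212 lb ÷ 2.2 lb/kg = 96.36364 kg
Dose = 17 mcg/kg/min × 96.36364 kg = 1638.182 mcg/min
1638.182 mcg/min × 60 min/hr = 98290.91 mcg/hr
Concentration = 1108 mg ÷ 250 mL = 4.432 mg/mL = 4432 mcg/mL
Rate = 98290.91 mcg/hr ÷ 4432 mcg/mL = 22.17755 mL/hr
Volume infused so far = 22.17755 mL/hr × 4.2 hr = 93.14572 mL
Volume remaining = 250 − 93.14572 = 156.8543 mL
New rate:
Dose = 8 mcg/kg/min × 96.36364 kg = 770.9091 mcg/min
770.9091 mcg/min × 60 min/hr = 46254.55 mcg/hr
Rate = 46254.55 mcg/hr ÷ 4432 mcg/mL = 10.43649 mL/hr
Time remaining = 156.8543 mL ÷ 10.43649 mL/hr = 15.0294 hr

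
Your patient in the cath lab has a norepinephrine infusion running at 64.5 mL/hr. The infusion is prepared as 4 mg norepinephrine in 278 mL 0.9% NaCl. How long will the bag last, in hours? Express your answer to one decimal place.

Duration = 278 mL ÷ 64.5 mL/hr = 4.310078 hr

4.3 hours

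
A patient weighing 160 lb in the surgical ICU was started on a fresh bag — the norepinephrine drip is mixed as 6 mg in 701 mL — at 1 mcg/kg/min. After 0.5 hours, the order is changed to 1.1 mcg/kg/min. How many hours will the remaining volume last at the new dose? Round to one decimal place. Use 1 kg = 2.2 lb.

Initial rate:
Weight = 160 lb ÷ 2.2 lb/kg = 72.72727 kg
Dose = 1 mcg/kg/min × 72.72727 kg = 72.72727 mcg/min
72.72727 mcg/min × 60 min/hr = 4363.636 mcg/hr
Concentration = 6 mg ÷ 701 mL = 0.008559201 mg/mL = 8.559201 mcg/mL
Rate = 4363.636 mcg/hr ÷ 8.559201 mcg/mL = 509.8182 mL/hr
Volume infused so far = 509.8182 mL/hr × 0.5 hr = 254.9091 mL
Volume remaining = 701 − 254.9091 = 446.0909 mL
New rate:
Dose = 1.1 mcg/kg/min × 72.72727 kg = 80 mcg/min
80 mcg/min × 60 min/hr = 4800 mcg/hr
Rate = 4800 mcg/hr ÷ 8.559201 mcg/mL = 560.8 mL/hr
Time remaining = 446.0909 mL ÷ 560.8 mL/hr = 0.7954545 hr

0.8 hours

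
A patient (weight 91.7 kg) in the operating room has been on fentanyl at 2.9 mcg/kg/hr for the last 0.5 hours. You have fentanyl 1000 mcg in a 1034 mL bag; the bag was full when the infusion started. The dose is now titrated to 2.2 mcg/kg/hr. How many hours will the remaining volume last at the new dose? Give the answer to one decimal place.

4.3 hours

Initial rate:
Dose = 2.9 mcg/kg/hr × 91.7 kg = 265.93 mcg/hr
Concentration = 1000 mcg ÷ 1034 mL = 0.967118 mcg/mL
Rate = 265.93 mcg/hr ÷ 0.967118 mcg/mL = 274.9716 mL/hr
Volume infused so far = 274.9716 mL/hr × 0.5 hr = 137.4858 mL
Volume remaining = 1034 − 137.4858 = 896.5142 mL
New rate:
Dose = 2.2 mcg/kg/hr × 91.7 kg = 201.74 mcg/hr
Rate = 201.74 mcg/hr ÷ 0.967118 mcg/mL = 208.5992 mL/hr
Time remaining = 896.5142 mL ÷ 208.5992 mL/hr = 4.297784 hr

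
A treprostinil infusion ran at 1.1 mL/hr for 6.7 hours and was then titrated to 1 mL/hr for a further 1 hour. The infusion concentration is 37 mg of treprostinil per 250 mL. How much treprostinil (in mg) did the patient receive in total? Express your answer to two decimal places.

Concentration = 37 mg ÷ 250 mL = 0.148 mg/mL
Stage 1: 1.1 mL/hr × 6.7 hr = 7.37 mL → 7.37 mL × 0.148 mg/mL = 1.09076 mg
Stage 2: 1 mL/hr × 1 hr = 1 mL → 1 mL × 0.148 mg/mL = 0.148 mg
Total = 1.09076 + 0.148 = 1.23876 mg

1.24 mg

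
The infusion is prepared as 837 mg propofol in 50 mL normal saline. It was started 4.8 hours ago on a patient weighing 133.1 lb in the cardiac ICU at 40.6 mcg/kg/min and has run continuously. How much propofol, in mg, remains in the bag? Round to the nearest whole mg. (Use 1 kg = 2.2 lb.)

130 mg

Weight = 133.1 lb ÷ 2.2 lb/kg = 60.5 kg
Dose = 40.6 mcg/kg/min × 60.5 kg = 2456.3 mcg/min
2456.3 mcg/min × 60 min/hr = 147378 mcg/hr
Concentration = 837 mg ÷ 50 mL = 16.74 mg/mL = 16740 mcg/mL
Rate = 147378 mcg/hr ÷ 16740 mcg/mL = 8.803943 mL/hr
Volume infused = 8.803943 mL/hr × 4.8 hr = 42.25892 mL
Volume remaining = 50 − 42.25892 = 7.741075 mL
Drug remaining = 7.741075 mL × 16740 mcg/mL = 129585.6 mcg = 129.5856 mg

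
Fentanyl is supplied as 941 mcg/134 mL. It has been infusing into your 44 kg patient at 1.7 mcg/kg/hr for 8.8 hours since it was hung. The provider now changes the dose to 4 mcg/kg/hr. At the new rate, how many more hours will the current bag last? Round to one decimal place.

1.6 hours

Initial rate:
Dose = 1.7 mcg/kg/hr × 44 kg = 74.8 mcg/hr
Concentration = 941 mcg ÷ 134 mL = 7.022388 mcg/mL
Rate = 74.8 mcg/hr ÷ 7.022388 mcg/mL = 10.65165 mL/hr
Volume infused so far = 10.65165 mL/hr × 8.8 hr = 93.7345 mL
Volume remaining = 134 − 93.7345 = 40.2655 mL
New rate:
Dose = 4 mcg/kg/hr × 44 kg = 176 mcg/hr
Rate = 176 mcg/hr ÷ 7.022388 mcg/mL = 25.0627 mL/hr
Time remaining = 40.2655 mL ÷ 25.0627 mL/hr = 1.606591 hr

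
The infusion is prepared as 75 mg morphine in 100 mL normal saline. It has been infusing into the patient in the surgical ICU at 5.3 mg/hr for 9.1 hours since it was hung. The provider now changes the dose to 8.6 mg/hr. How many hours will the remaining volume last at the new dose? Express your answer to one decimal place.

3.1 hours

Initial rate:
Concentration = 75 mg ÷ 100 mL = 0.75 mg/mL
Rate = 5.3 mg/hr ÷ 0.75 mg/mL = 7.066667 mL/hr
Volume infused so far = 7.066667 mL/hr × 9.1 hr = 64.30667 mL
Volume remaining = 100 − 64.30667 = 35.69333 mL
New rate:
Rate = 8.6 mg/hr ÷ 0.75 mg/mL = 11.46667 mL/hr
Time remaining = 35.69333 mL ÷ 11.46667 mL/hr = 3.112791 hr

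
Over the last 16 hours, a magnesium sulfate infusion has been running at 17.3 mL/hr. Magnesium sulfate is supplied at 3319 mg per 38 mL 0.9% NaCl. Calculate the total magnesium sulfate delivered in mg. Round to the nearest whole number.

24176 mg

Concentration = 3319 mg ÷ 38 mL = 87.34211 mg/mL
Drug rate = 17.3 mL/hr × 87.34211 mg/mL = 1511.018 mg/hr
Total = 1511.018 mg/hr × 16 hr = 24176.29 mg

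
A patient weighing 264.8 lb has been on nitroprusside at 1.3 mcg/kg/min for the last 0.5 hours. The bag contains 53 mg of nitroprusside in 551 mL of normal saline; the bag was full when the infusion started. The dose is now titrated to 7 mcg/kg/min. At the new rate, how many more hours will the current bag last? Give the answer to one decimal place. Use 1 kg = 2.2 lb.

Initial rate:
Weight = 264.8 lb ÷ 2.2 lb/kg = 120.3636 kg
Dose = 1.3 mcg/kg/min × 120.3636 kg = 156.4727 mcg/min
156.4727 mcg/min × 60 min/hr = 9388.364 mcg/hr
Concentration = 53 mg ÷ 551 mL = 0.09618875 mg/mL = 96.18875 mcg/mL
Rate = 9388.364 mcg/hr ÷ 96.18875 mcg/mL = 97.60355 mL/hr
Volume infused so far = 97.60355 mL/hr × 0.5 hr = 48.80178 mL
Volume remaining = 551 − 48.80178 = 502.1982 mL
New rate:
Dose = 7 mcg/kg/min × 120.3636 kg = 842.5455 mcg/min
842.5455 mcg/min × 60 min/hr = 50552.73 mcg/hr
Rate = 50552.73 mcg/hr ÷ 96.18875 mcg/mL = 525.5576 mL/hr
Time remaining = 502.1982 mL ÷ 525.5576 mL/hr = 0.9555532 hr

1.0 hours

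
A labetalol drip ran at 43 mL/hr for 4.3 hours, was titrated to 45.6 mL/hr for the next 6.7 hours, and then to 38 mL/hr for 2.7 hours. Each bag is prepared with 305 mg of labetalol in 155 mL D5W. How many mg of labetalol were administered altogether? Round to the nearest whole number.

Concentration = 305 mg ÷ 155 mL = 1.967742 mg/mL
Stage 1: 43 mL/hr × 4.3 hr = 184.9 mL → 184.9 mL × 1.967742 mg/mL = 363.8355 mg
Stage 2: 45.6 mL/hr × 6.7 hr = 305.52 mL → 305.52 mL × 1.967742 mg/mL = 601.1845 mg
Stage 3: 38 mL/hr × 2.7 hr = 102.6 mL → 102.6 mL × 1.967742 mg/mL = 201.8903 mg
Total = 363.8355 + 601.1845 + 201.8903 = 1166.91 mg

1167 mg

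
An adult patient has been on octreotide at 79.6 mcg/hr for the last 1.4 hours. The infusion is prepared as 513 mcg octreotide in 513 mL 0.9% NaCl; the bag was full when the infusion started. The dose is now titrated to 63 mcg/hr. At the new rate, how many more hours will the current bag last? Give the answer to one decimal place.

6.4 hours

Initial rate:
Concentration = 513 mcg ÷ 513 mL = 1 mcg/mL
Rate = 79.6 mcg/hr ÷ 1 mcg/mL = 79.6 mL/hr
Volume infused so far = 79.6 mL/hr × 1.4 hr = 111.44 mL
Volume remaining = 513 − 111.44 = 401.56 mL
New rate:
Rate = 63 mcg/hr ÷ 1 mcg/mL = 63 mL/hr
Time remaining = 401.56 mL ÷ 63 mL/hr = 6.373968 hr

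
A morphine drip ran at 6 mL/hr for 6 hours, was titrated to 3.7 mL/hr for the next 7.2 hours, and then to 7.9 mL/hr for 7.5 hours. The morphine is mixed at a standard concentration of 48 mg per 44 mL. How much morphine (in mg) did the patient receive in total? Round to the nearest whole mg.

Concentration = 48 mg ÷ 44 mL = 1.090909 mg/mL
Stage 1: 6 mL/hr × 6 hr = 36 mL → 36 mL × 1.090909 mg/mL = 39.27273 mg
Stage 2: 3.7 mL/hr × 7.2 hr = 26.64 mL → 26.64 mL × 1.090909 mg/mL = 29.06182 mg
Stage 3: 7.9 mL/hr × 7.5 hr = 59.25 mL → 59.25 mL × 1.090909 mg/mL = 64.63636 mg
Total = 39.27273 + 29.06182 + 64.63636 = 132.9709 mg

133 mg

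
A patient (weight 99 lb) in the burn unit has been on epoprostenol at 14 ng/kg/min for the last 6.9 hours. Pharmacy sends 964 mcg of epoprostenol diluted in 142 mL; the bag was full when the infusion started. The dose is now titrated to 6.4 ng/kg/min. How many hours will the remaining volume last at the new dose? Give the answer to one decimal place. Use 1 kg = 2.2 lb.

Initial rate:
Weight = 99 lb ÷ 2.2 lb/kg = 45 kg
Dose = 14 ng/kg/min × 45 kg = 630 ng/min
630 ng/min × 60 min/hr = 37800 ng/hr
Concentration = 964 mcg ÷ 142 mL = 6.788732 mcg/mL = 6788.732 ng/mL
Rate = 37800 ng/hr ÷ 6788.732 ng/mL = 5.56805 mL/hr
Volume infused so far = 5.56805 mL/hr × 6.9 hr = 38.41954 mL
Volume remaining = 142 − 38.41954 = 103.5805 mL
New rate:
Dose = 6.4 ng/kg/min × 45 kg = 288 ng/min
288 ng/min × 60 min/hr = 17280 ng/hr
Rate = 17280 ng/hr ÷ 6788.732 ng/mL = 2.545394 mL/hr
Time remaining = 103.5805 mL ÷ 2.545394 mL/hr = 40.69329 hr

40.7 hours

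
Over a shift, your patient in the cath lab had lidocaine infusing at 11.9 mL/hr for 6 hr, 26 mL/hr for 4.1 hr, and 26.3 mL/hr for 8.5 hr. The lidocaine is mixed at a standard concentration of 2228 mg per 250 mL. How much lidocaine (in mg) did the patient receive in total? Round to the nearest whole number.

3579 mg

Concentration = 2228 mg ÷ 250 mL = 8.912 mg/mL
Stage 1: 11.9 mL/hr × 6 hr = 71.4 mL → 71.4 mL × 8.912 mg/mL = 636.3168 mg
Stage 2: 26 mL/hr × 4.1 hr = 106.6 mL → 106.6 mL × 8.912 mg/mL = 950.0192 mg
Stage 3: 26.3 mL/hr × 8.5 hr = 223.55 mL → 223.55 mL × 8.912 mg/mL = 1992.278 mg
Total = 636.3168 + 950.0192 + 1992.278 = 3578.614 mg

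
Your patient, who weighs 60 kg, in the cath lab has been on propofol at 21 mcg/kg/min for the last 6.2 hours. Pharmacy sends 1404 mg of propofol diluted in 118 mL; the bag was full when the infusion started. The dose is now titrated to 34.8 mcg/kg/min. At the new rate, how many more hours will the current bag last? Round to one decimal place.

7.5 hours

Initial rate:
Dose = 21 mcg/kg/min × 60 kg = 1260 mcg/min
1260 mcg/min × 60 min/hr = 75600 mcg/hr
Concentration = 1404 mg ÷ 118 mL = 11.89831 mg/mL = 11898.31 mcg/mL
Rate = 75600 mcg/hr ÷ 11898.31 mcg/mL = 6.353846 mL/hr
Volume infused so far = 6.353846 mL/hr × 6.2 hr = 39.39385 mL
Volume remaining = 118 − 39.39385 = 78.60615 mL
New rate:
Dose = 34.8 mcg/kg/min × 60 kg = 2088 mcg/min
2088 mcg/min × 60 min/hr = 125280 mcg/hr
Rate = 125280 mcg/hr ÷ 11898.31 mcg/mL = 10.52923 mL/hr
Time remaining = 78.60615 mL ÷ 10.52923 mL/hr = 7.465517 hr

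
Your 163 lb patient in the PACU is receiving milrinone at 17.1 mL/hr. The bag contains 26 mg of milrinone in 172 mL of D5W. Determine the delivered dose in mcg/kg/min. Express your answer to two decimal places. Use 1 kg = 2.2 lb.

0.58 mcg/kg/min

Weight = 163 lb ÷ 2.2 lb/kg = 74.09091 kg
Concentration = 26 mg ÷ 172 mL = 0.1511628 mg/mL = 151.1628 mcg/mL
Drug rate = 17.1 mL/hr × 151.1628 mcg/mL = 2584.884 mcg/hr
2584.884 mcg/hr ÷ 60 min/hr = 43.0814 mcg/min
43.0814 mcg/min ÷ 74.09091 kg = 0.5814667 mcg/kg/min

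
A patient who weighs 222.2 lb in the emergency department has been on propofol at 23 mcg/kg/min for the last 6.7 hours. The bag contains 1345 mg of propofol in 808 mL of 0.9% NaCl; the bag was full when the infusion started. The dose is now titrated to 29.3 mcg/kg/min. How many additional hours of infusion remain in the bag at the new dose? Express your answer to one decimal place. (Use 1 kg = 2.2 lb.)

2.3 hours

Initial rate:
Weight = 222.2 lb ÷ 2.2 lb/kg = 101 kg
Dose = 23 mcg/kg/min × 101 kg = 2323 mcg/min
2323 mcg/min × 60 min/hr = 139380 mcg/hr
Concentration = 1345 mg ÷ 808 mL = 1.664604 mg/mL = 1664.604 mcg/mL
Rate = 139380 mcg/hr ÷ 1664.604 mcg/mL = 83.73163 mL/hr
Volume infused so far = 83.73163 mL/hr × 6.7 hr = 561.0019 mL
Volume remaining = 808 − 561.0019 = 246.9981 mL
New rate:
Dose = 29.3 mcg/kg/min × 101 kg = 2959.3 mcg/min
2959.3 mcg/min × 60 min/hr = 177558 mcg/hr
Rate = 177558 mcg/hr ÷ 1664.604 mcg/mL = 106.6668 mL/hr
Time remaining = 246.9981 mL ÷ 106.6668 mL/hr = 2.315604 hr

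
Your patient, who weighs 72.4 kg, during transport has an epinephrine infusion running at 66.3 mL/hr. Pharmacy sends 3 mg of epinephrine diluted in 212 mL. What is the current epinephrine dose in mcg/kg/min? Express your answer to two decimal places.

Concentration = 3 mg ÷ 212 mL = 0.01415094 mg/mL = 14.15094 mcg/mL
Drug rate = 66.3 mL/hr × 14.15094 mcg/mL = 938.2075 mcg/hr
938.2075 mcg/hr ÷ 60 min/hr = 15.63679 mcg/min
15.63679 mcg/min ÷ 72.4 kg = 0.2159778 mcg/kg/min

0.22 mcg/kg/min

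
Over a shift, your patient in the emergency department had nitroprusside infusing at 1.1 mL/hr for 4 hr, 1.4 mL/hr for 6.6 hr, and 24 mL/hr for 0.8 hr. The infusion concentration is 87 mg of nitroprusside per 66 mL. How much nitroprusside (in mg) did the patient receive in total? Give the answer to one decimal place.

43.3 mg

Concentration = 87 mg ÷ 66 mL = 1.318182 mg/mL
Stage 1: 1.1 mL/hr × 4 hr = 4.4 mL → 4.4 mL × 1.318182 mg/mL = 5.8 mg
Stage 2: 1.4 mL/hr × 6.6 hr = 9.24 mL → 9.24 mL × 1.318182 mg/mL = 12.18 mg
Stage 3: 24 mL/hr × 0.8 hr = 19.2 mL → 19.2 mL × 1.318182 mg/mL = 25.30909 mg
Total = 5.8 + 12.18 + 25.30909 = 43.28909 mg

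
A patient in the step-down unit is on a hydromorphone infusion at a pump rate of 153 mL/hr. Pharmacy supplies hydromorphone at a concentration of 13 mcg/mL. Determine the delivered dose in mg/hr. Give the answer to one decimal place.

2.0 mg/hr

Concentration = 13 mcg/mL = 0.013 mg/mL
Drug rate = 153 mL/hr × 0.013 mg/mL = 1.989 mg/hr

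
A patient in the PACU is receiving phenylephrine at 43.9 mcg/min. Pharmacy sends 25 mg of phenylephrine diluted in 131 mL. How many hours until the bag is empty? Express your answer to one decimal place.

9.5 hours

43.9 mcg/min × 60 min/hr = 2634 mcg/hr
Concentration = 25 mg ÷ 131 mL = 0.1908397 mg/mL = 190.8397 mcg/mL
Rate = 2634 mcg/hr ÷ 190.8397 mcg/mL = 13.80216 mL/hr
Duration = 131 mL ÷ 13.80216 mL/hr = 9.491268 hr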